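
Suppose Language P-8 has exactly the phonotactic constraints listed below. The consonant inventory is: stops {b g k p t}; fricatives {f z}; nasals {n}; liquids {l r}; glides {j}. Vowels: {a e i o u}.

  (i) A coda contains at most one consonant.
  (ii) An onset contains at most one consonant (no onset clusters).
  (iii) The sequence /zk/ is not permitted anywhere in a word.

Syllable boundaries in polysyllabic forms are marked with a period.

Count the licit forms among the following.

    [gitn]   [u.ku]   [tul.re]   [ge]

3

[gitn] — violates constraint (i): syllable 1 coda /tn/ has 2 consonants (> 1) → illicit
[u.ku] — σ1 onset /∅/, coda /∅/ ok; σ2 onset /k/, coda /∅/ ok → licit
[tul.re] — σ1 onset /t/, coda /l/ ok; σ2 onset /r/, coda /∅/ ok → licit
[ge] — σ1 onset /g/, coda /∅/ ok → licit
Licit: [u.ku], [tul.re], [ge] → 3.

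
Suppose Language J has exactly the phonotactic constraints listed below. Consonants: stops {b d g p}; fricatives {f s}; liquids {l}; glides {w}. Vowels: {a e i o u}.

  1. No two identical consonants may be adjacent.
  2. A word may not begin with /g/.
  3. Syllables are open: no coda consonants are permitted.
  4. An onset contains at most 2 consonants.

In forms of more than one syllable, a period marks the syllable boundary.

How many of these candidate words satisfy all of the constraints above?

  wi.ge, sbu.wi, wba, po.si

wi.ge — σ1 onset /w/, coda /∅/ ok; σ2 onset /g/, coda /∅/ ok → permitted
sbu.wi — σ1 onset /sb/ (2C), coda /∅/ ok; σ2 onset /w/, coda /∅/ ok → permitted
wba — σ1 onset /wb/ (2C), coda /∅/ ok → permitted
po.si — σ1 onset /p/, coda /∅/ ok; σ2 onset /s/, coda /∅/ ok → permitted
Permitted: wi.ge, sbu.wi, wba, po.si → 4.

4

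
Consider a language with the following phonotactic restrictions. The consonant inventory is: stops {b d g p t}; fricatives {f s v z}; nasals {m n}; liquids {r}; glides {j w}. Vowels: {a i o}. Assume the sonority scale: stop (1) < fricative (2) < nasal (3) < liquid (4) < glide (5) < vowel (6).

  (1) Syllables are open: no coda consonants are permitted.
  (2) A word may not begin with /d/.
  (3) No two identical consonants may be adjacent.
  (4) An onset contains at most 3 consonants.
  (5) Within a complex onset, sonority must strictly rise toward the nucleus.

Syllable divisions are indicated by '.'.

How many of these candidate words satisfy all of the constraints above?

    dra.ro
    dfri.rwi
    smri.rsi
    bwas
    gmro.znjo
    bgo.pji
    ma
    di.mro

dra.ro — violates constraint 2: word begins with /d/ → illicit
dfri.rwi — violates constraint 2: word begins with /d/ → illicit
smri.rsi — violates constraint 5: syllable 2 onset /rs/: /r/ (liquid, 4) → /s/ (fricative, 2) does not rise → illicit
bwas — violates constraint 1: syllable 1 coda /s/ has 1 consonant (> 0) → illicit
gmro.znjo — σ1 onset /gmr/ (1→3→4 rises), coda /∅/ ok; σ2 onset /znj/ (2→3→5 rises), coda /∅/ ok → licit
bgo.pji — violates constraint 5: syllable 1 onset /bg/: /b/ (stop, 1) → /g/ (stop, 1) does not rise → illicit
ma — σ1 onset /m/, coda /∅/ ok → licit
di.mro — violates constraint 2: word begins with /d/ → illicit
Licit: gmro.znjo, ma → 2.

2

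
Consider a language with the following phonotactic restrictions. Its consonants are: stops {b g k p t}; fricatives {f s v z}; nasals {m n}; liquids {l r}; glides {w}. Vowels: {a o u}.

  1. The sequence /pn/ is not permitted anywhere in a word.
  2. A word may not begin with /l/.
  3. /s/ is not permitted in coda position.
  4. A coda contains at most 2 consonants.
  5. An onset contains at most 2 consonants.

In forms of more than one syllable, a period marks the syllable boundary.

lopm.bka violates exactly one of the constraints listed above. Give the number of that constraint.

lopm.bka: word begins with /l/.
This is a violation of constraint 2: "A word may not begin with /l/."
The remaining constraints (1, 3, 4, 5) are satisfied.

2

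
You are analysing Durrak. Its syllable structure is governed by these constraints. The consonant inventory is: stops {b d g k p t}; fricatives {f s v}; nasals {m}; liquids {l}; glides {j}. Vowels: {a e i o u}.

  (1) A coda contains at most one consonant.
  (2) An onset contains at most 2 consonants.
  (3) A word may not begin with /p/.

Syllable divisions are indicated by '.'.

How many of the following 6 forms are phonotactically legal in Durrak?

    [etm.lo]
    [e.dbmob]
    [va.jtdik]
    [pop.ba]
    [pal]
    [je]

1

[etm.lo] — violates constraint 1: syllable 1 coda /tm/ has 2 consonants (> 1) → phonotactically illegal
[e.dbmob] — violates constraint 2: syllable 2 onset /dbm/ has 3 consonants (> 2) → phonotactically illegal
[va.jtdik] — violates constraint 2: syllable 2 onset /jtd/ has 3 consonants (> 2) → phonotactically illegal
[pop.ba] — violates constraint 3: word begins with /p/ → phonotactically illegal
[pal] — violates constraint 3: word begins with /p/ → phonotactically illegal
[je] — σ1 onset /j/, coda /∅/ ok → phonotactically legal
Phonotactically legal: [je] → 1.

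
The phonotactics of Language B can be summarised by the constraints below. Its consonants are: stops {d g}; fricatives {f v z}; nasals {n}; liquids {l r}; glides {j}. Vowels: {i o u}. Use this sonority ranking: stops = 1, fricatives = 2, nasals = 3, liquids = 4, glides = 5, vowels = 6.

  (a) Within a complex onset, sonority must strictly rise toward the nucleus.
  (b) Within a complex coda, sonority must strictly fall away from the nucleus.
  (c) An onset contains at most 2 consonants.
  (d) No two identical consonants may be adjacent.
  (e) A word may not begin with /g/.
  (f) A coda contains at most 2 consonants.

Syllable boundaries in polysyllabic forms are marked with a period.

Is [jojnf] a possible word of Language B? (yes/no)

[jojnf] — violates constraint (f): syllable 1 coda /jnf/ has 3 consonants (> 2) → not permitted

no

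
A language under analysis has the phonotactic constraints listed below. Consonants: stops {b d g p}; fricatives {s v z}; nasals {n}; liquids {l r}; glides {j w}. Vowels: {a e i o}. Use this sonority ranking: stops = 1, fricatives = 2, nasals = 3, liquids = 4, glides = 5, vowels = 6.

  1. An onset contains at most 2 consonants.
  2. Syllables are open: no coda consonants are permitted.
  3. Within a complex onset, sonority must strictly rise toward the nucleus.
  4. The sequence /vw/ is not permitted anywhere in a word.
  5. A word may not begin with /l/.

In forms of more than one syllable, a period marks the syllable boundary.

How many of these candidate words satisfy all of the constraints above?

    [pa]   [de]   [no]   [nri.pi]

4

[pa] — σ1 onset /p/, coda /∅/ ok → phonotactically legal
[de] — σ1 onset /d/, coda /∅/ ok → phonotactically legal
[no] — σ1 onset /n/, coda /∅/ ok → phonotactically legal
[nri.pi] — σ1 onset /nr/ (3→4 rises), coda /∅/ ok; σ2 onset /p/, coda /∅/ ok → phonotactically legal
Phonotactically legal: [pa], [de], [no], [nri.pi] → 4.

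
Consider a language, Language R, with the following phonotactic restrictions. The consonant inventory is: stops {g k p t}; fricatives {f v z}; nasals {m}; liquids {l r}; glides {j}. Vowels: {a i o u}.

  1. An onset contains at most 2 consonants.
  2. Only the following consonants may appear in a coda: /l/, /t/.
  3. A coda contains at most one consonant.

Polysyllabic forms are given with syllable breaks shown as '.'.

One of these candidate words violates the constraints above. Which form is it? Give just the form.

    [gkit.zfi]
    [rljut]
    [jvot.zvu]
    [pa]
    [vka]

[rljut]

[gkit.zfi] — σ1 onset /gk/ (2C), coda /t/ ok; σ2 onset /zf/ (2C), coda /∅/ ok → phonotactically legal
[rljut] — violates constraint 1: syllable 1 onset /rlj/ has 3 consonants (> 2) → phonotactically illegal
[jvot.zvu] — σ1 onset /jv/ (2C), coda /t/ ok; σ2 onset /zv/ (2C), coda /∅/ ok → phonotactically legal
[pa] — σ1 onset /p/, coda /∅/ ok → phonotactically legal
[vka] — σ1 onset /vk/ (2C), coda /∅/ ok → phonotactically legal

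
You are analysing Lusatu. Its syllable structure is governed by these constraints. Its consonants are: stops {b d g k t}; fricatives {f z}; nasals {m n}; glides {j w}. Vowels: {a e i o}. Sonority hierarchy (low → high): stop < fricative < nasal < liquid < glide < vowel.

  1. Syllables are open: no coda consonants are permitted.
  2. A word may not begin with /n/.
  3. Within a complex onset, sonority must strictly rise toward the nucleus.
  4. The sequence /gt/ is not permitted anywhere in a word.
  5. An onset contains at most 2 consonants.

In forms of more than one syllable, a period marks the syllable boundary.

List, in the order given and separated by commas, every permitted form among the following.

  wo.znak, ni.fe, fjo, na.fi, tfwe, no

wo.znak — violates constraint 1: syllable 2 coda /k/ has 1 consonant (> 0) → not permitted
ni.fe — violates constraint 2: word begins with /n/ → not permitted
fjo — σ1 onset /fj/ (2→5 rises), coda /∅/ ok → permitted
na.fi — violates constraint 2: word begins with /n/ → not permitted
tfwe — violates constraint 5: syllable 1 onset /tfw/ has 3 consonants (> 2) → not permitted
no — violates constraint 2: word begins with /n/ → not permitted

fjo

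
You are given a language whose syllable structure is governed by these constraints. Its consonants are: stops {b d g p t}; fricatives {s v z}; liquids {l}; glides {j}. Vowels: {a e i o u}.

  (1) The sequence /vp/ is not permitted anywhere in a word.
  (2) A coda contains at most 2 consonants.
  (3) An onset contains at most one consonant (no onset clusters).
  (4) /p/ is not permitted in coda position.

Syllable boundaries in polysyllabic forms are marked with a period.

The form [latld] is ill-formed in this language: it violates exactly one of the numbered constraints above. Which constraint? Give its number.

2

[latld]: syllable 1 coda /tld/ has 3 consonants (> 2).
This is a violation of constraint 2: "A coda contains at most 2 consonants."
The remaining constraints (1, 3, 4) are satisfied.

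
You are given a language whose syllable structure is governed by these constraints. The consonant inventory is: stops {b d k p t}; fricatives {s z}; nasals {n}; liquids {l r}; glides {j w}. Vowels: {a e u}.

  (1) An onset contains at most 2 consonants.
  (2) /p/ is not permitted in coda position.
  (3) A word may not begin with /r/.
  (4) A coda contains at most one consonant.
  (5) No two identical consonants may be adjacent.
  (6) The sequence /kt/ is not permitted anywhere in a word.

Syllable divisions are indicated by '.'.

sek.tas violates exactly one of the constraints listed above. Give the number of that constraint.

sek.tas: contains banned sequence /kt/.
This is a violation of constraint 6: "The sequence /kt/ is not permitted anywhere in a word."
The remaining constraints (1, 2, 3, 4, 5) are satisfied.

6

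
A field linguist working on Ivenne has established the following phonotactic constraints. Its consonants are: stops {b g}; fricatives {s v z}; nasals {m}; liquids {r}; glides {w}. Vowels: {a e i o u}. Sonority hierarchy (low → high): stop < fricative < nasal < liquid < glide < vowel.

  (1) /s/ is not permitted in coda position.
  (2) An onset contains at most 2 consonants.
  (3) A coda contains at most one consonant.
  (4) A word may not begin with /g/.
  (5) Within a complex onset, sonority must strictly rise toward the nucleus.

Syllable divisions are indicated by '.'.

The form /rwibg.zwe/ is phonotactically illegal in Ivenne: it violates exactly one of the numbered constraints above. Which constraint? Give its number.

3

/rwibg.zwe/: syllable 1 coda /bg/ has 2 consonants (> 1).
This is a violation of constraint 3: "A coda contains at most one consonant."
The remaining constraints (1, 2, 4, 5) are satisfied.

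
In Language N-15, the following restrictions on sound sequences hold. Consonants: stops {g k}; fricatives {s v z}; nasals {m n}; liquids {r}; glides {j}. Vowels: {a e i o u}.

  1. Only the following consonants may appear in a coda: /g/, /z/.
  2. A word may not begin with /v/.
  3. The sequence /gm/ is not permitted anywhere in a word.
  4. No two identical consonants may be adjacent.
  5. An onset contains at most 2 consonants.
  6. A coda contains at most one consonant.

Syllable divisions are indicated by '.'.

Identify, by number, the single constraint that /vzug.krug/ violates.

2

/vzug.krug/: word begins with /v/.
This is a violation of constraint 2: "A word may not begin with /v/."
The remaining constraints (1, 3, 4, 5, 6) are satisfied.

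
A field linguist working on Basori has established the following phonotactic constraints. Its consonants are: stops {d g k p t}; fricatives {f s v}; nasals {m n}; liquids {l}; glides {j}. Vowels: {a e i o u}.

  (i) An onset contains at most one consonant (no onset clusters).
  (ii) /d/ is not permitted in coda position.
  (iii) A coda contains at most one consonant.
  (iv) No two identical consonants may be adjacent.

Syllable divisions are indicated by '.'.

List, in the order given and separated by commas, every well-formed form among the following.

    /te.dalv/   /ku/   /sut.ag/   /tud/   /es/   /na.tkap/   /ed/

/ku/, /sut.ag/, /es/

/te.dalv/ — violates constraint (iii): syllable 2 coda /lv/ has 2 consonants (> 1) → ill-formed
/ku/ — σ1 onset /k/, coda /∅/ ok → well-formed
/sut.ag/ — σ1 onset /s/, coda /t/ ok; σ2 onset /∅/, coda /g/ ok → well-formed
/tud/ — violates constraint (ii): syllable 1 coda contains /d/ → ill-formed
/es/ — σ1 onset /∅/, coda /s/ ok → well-formed
/na.tkap/ — violates constraint (i): syllable 2 onset /tk/ has 2 consonants (> 1) → ill-formed
/ed/ — violates constraint (ii): syllable 1 coda contains /d/ → ill-formed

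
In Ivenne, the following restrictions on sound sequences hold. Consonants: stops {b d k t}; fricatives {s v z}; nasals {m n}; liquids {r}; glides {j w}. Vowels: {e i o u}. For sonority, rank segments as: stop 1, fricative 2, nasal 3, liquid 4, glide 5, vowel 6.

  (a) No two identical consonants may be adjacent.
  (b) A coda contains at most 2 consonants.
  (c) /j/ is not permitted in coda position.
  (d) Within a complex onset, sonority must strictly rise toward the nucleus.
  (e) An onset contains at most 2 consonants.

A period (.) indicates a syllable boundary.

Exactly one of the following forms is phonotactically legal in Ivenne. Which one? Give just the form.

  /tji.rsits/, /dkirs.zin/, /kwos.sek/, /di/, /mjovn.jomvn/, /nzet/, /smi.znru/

/tji.rsits/ — violates constraint (d): syllable 2 onset /rs/: /r/ (liquid, 4) → /s/ (fricative, 2) does not rise → phonotactically illegal
/dkirs.zin/ — violates constraint (d): syllable 1 onset /dk/: /d/ (stop, 1) → /k/ (stop, 1) does not rise → phonotactically illegal
/kwos.sek/ — violates constraint (a): adjacent identical consonants /ss/ → phonotactically illegal
/di/ — σ1 onset /d/, coda /∅/ ok → phonotactically legal
/mjovn.jomvn/ — violates constraint (b): syllable 2 coda /mvn/ has 3 consonants (> 2) → phonotactically illegal
/nzet/ — violates constraint (d): syllable 1 onset /nz/: /n/ (nasal, 3) → /z/ (fricative, 2) does not rise → phonotactically illegal
/smi.znru/ — violates constraint (e): syllable 2 onset /znr/ has 3 consonants (> 2) → phonotactically illegal

/di/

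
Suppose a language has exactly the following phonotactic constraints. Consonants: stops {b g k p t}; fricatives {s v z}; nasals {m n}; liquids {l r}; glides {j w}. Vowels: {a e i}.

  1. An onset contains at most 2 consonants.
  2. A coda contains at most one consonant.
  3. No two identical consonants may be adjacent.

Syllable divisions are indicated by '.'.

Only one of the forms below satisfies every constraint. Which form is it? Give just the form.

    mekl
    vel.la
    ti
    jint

mekl — violates constraint 2: syllable 1 coda /kl/ has 2 consonants (> 1) → illicit
vel.la — violates constraint 3: adjacent identical consonants /ll/ → illicit
ti — σ1 onset /t/, coda /∅/ ok → licit
jint — violates constraint 2: syllable 1 coda /nt/ has 2 consonants (> 1) → illicit

ti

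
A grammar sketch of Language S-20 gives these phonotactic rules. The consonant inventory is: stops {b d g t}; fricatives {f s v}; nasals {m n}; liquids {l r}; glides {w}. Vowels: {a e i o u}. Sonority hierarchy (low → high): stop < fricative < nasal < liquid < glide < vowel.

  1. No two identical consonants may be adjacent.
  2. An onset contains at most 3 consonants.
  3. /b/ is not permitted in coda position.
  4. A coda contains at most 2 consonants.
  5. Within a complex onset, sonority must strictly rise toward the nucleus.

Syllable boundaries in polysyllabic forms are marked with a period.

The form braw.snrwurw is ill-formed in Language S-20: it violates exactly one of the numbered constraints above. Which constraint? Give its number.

braw.snrwurw: syllable 2 onset /snrw/ has 4 consonants (> 3).
This is a violation of constraint 2: "An onset contains at most 3 consonants."
The remaining constraints (1, 3, 4, 5) are satisfied.

2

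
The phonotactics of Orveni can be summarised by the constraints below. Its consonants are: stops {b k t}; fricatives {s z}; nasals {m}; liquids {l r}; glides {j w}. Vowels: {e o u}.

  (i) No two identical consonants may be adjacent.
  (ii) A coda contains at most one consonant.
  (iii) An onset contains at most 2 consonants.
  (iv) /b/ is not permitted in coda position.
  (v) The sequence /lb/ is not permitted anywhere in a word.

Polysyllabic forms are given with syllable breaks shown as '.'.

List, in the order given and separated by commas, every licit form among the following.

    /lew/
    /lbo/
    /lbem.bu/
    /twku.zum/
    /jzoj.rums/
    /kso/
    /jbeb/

/lew/, /kso/

/lew/ — σ1 onset /l/, coda /w/ ok → licit
/lbo/ — violates constraint (v): contains banned sequence /lb/ → illicit
/lbem.bu/ — violates constraint (v): contains banned sequence /lb/ → illicit
/twku.zum/ — violates constraint (iii): syllable 1 onset /twk/ has 3 consonants (> 2) → illicit
/jzoj.rums/ — violates constraint (ii): syllable 2 coda /ms/ has 2 consonants (> 1) → illicit
/kso/ — σ1 onset /ks/ (2C), coda /∅/ ok → licit
/jbeb/ — violates constraint (iv): syllable 1 coda contains /b/ → illicit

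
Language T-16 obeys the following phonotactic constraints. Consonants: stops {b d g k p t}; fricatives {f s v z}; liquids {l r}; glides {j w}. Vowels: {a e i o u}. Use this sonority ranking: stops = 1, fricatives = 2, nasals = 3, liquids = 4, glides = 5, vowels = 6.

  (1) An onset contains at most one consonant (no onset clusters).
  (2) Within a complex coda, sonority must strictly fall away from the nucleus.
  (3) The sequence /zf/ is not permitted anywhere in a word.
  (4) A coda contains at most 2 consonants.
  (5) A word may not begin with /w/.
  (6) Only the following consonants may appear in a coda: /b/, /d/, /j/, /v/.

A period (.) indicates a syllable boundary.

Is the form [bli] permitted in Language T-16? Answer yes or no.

no

[bli] — violates constraint 1: syllable 1 onset /bl/ has 2 consonants (> 1) → not permitted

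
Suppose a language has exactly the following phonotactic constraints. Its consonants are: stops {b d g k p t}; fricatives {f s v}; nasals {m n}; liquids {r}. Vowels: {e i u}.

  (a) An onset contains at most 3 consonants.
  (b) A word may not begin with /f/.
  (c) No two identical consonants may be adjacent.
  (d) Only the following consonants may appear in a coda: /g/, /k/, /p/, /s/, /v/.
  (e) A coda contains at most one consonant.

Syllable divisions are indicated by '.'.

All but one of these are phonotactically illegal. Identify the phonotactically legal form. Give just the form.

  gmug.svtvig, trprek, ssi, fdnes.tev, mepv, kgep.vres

kgep.vres

gmug.svtvig — violates constraint (a): syllable 2 onset /svtv/ has 4 consonants (> 3) → phonotactically illegal
trprek — violates constraint (a): syllable 1 onset /trpr/ has 4 consonants (> 3) → phonotactically illegal
ssi — violates constraint (c): adjacent identical consonants /ss/ → phonotactically illegal
fdnes.tev — violates constraint (b): word begins with /f/ → phonotactically illegal
mepv — violates constraint (e): syllable 1 coda /pv/ has 2 consonants (> 1) → phonotactically illegal
kgep.vres — σ1 onset /kg/ (2C), coda /p/ ok; σ2 onset /vr/ (2C), coda /s/ ok → phonotactically legal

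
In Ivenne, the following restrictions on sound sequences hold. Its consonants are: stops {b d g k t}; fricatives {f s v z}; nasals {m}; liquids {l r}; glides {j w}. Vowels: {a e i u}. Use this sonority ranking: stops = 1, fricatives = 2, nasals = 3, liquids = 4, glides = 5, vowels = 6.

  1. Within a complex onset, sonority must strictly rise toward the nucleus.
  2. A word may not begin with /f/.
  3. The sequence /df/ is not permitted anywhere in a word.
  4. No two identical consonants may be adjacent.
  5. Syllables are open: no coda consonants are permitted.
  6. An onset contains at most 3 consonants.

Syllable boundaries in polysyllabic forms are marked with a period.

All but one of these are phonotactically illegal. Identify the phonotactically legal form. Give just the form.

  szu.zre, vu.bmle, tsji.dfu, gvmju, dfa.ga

vu.bmle

szu.zre — violates constraint 1: syllable 1 onset /sz/: /s/ (fricative, 2) → /z/ (fricative, 2) does not rise → phonotactically illegal
vu.bmle — σ1 onset /v/, coda /∅/ ok; σ2 onset /bml/ (1→3→4 rises), coda /∅/ ok → phonotactically legal
tsji.dfu — violates constraint 3: contains banned sequence /df/ → phonotactically illegal
gvmju — violates constraint 6: syllable 1 onset /gvmj/ has 4 consonants (> 3) → phonotactically illegal
dfa.ga — violates constraint 3: contains banned sequence /df/ → phonotactically illegal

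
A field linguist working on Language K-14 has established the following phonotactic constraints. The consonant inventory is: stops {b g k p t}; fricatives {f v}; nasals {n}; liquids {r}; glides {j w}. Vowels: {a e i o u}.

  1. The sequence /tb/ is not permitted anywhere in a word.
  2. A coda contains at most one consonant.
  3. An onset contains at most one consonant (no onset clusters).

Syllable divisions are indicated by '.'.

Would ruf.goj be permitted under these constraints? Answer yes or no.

ruf.goj — σ1 onset /r/, coda /f/ ok; σ2 onset /g/, coda /j/ ok → permitted

yes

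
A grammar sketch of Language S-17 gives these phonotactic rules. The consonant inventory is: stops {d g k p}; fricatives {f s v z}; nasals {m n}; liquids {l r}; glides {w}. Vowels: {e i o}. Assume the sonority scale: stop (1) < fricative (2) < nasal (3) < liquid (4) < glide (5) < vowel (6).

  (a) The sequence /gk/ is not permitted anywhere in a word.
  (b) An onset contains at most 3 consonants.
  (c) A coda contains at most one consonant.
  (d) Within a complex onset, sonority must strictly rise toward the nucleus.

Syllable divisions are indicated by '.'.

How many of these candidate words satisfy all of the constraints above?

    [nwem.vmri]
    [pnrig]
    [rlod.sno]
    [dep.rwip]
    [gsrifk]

[nwem.vmri] — σ1 onset /nw/ (3→5 rises), coda /m/ ok; σ2 onset /vmr/ (2→3→4 rises), coda /∅/ ok → licit
[pnrig] — σ1 onset /pnr/ (1→3→4 rises), coda /g/ ok → licit
[rlod.sno] — violates constraint (d): syllable 1 onset /rl/: /r/ (liquid, 4) → /l/ (liquid, 4) does not rise → illicit
[dep.rwip] — σ1 onset /d/, coda /p/ ok; σ2 onset /rw/ (4→5 rises), coda /p/ ok → licit
[gsrifk] — violates constraint (c): syllable 1 coda /fk/ has 2 consonants (> 1) → illicit
Licit: [nwem.vmri], [pnrig], [dep.rwip] → 3.

3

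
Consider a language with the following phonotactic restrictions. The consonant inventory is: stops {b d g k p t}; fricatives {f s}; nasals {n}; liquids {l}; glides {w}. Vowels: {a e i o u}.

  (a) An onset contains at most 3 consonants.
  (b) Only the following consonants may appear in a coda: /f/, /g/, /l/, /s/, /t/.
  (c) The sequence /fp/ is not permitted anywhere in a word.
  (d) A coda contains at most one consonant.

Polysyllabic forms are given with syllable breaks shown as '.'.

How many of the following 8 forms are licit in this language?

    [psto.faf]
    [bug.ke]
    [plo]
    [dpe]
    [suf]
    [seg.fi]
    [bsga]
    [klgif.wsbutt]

7

[psto.faf] — σ1 onset /pst/ (3C), coda /∅/ ok; σ2 onset /f/, coda /f/ ok → licit
[bug.ke] — σ1 onset /b/, coda /g/ ok; σ2 onset /k/, coda /∅/ ok → licit
[plo] — σ1 onset /pl/ (2C), coda /∅/ ok → licit
[dpe] — σ1 onset /dp/ (2C), coda /∅/ ok → licit
[suf] — σ1 onset /s/, coda /f/ ok → licit
[seg.fi] — σ1 onset /s/, coda /g/ ok; σ2 onset /f/, coda /∅/ ok → licit
[bsga] — σ1 onset /bsg/ (3C), coda /∅/ ok → licit
[klgif.wsbutt] — violates constraint (d): syllable 2 coda /tt/ has 2 consonants (> 1) → illicit
Licit: [psto.faf], [bug.ke], [plo], [dpe], [suf], [seg.fi], [bsga] → 7.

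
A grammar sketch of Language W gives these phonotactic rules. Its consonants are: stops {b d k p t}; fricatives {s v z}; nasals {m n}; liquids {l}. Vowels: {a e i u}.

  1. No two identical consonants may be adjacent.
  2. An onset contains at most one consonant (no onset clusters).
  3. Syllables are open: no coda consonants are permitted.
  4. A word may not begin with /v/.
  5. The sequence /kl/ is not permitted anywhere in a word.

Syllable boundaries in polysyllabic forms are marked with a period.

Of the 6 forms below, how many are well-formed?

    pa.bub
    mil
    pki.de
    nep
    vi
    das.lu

pa.bub — violates constraint 3: syllable 2 coda /b/ has 1 consonant (> 0) → ill-formed
mil — violates constraint 3: syllable 1 coda /l/ has 1 consonant (> 0) → ill-formed
pki.de — violates constraint 2: syllable 1 onset /pk/ has 2 consonants (> 1) → ill-formed
nep — violates constraint 3: syllable 1 coda /p/ has 1 consonant (> 0) → ill-formed
vi — violates constraint 4: word begins with /v/ → ill-formed
das.lu — violates constraint 3: syllable 1 coda /s/ has 1 consonant (> 0) → ill-formed
No form is well-formed → 0.

0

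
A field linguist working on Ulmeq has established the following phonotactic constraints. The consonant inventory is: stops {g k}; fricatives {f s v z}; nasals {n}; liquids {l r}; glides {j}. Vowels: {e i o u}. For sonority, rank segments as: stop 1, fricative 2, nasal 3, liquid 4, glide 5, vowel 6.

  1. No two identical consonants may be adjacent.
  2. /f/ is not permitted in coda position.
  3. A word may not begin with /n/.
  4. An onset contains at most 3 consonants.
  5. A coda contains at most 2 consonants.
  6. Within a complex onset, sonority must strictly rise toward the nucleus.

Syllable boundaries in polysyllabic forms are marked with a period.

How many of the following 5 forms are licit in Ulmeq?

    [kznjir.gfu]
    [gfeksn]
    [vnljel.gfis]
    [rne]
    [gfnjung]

[kznjir.gfu] — violates constraint 4: syllable 1 onset /kznj/ has 4 consonants (> 3) → illicit
[gfeksn] — violates constraint 5: syllable 1 coda /ksn/ has 3 consonants (> 2) → illicit
[vnljel.gfis] — violates constraint 4: syllable 1 onset /vnlj/ has 4 consonants (> 3) → illicit
[rne] — violates constraint 6: syllable 1 onset /rn/: /r/ (liquid, 4) → /n/ (nasal, 3) does not rise → illicit
[gfnjung] — violates constraint 4: syllable 1 onset /gfnj/ has 4 consonants (> 3) → illicit
No form is licit → 0.

0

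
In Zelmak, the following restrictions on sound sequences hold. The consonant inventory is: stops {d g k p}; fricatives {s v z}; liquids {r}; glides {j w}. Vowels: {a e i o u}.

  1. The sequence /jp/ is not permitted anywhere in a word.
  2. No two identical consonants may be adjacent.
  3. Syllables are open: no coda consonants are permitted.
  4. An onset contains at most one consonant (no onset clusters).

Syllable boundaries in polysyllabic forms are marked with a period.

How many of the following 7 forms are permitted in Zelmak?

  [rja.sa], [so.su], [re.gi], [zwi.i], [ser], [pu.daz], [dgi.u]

[rja.sa] — violates constraint 4: syllable 1 onset /rj/ has 2 consonants (> 1) → not permitted
[so.su] — σ1 onset /s/, coda /∅/ ok; σ2 onset /s/, coda /∅/ ok → permitted
[re.gi] — σ1 onset /r/, coda /∅/ ok; σ2 onset /g/, coda /∅/ ok → permitted
[zwi.i] — violates constraint 4: syllable 1 onset /zw/ has 2 consonants (> 1) → not permitted
[ser] — violates constraint 3: syllable 1 coda /r/ has 1 consonant (> 0) → not permitted
[pu.daz] — violates constraint 3: syllable 2 coda /z/ has 1 consonant (> 0) → not permitted
[dgi.u] — violates constraint 4: syllable 1 onset /dg/ has 2 consonants (> 1) → not permitted
Permitted: [so.su], [re.gi] → 2.

2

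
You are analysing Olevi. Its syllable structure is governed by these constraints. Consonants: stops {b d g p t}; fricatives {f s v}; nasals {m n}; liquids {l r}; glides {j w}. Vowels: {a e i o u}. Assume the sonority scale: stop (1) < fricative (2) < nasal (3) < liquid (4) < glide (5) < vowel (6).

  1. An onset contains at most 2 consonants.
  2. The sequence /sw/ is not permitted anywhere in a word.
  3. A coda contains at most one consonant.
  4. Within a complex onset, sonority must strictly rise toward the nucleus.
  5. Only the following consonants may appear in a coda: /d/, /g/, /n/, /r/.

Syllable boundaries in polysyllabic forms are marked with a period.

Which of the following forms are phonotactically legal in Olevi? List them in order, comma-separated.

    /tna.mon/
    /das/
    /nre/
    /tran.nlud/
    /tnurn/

/tna.mon/ — σ1 onset /tn/ (1→3 rises), coda /∅/ ok; σ2 onset /m/, coda /n/ ok → phonotactically legal
/das/ — violates constraint 5: syllable 1 coda contains /s/, which is not a licensed coda consonant → phonotactically illegal
/nre/ — σ1 onset /nr/ (3→4 rises), coda /∅/ ok → phonotactically legal
/tran.nlud/ — σ1 onset /tr/ (1→4 rises), coda /n/ ok; σ2 onset /nl/ (3→4 rises), coda /d/ ok → phonotactically legal
/tnurn/ — violates constraint 3: syllable 1 coda /rn/ has 2 consonants (> 1) → phonotactically illegal

/tna.mon/, /nre/, /tran.nlud/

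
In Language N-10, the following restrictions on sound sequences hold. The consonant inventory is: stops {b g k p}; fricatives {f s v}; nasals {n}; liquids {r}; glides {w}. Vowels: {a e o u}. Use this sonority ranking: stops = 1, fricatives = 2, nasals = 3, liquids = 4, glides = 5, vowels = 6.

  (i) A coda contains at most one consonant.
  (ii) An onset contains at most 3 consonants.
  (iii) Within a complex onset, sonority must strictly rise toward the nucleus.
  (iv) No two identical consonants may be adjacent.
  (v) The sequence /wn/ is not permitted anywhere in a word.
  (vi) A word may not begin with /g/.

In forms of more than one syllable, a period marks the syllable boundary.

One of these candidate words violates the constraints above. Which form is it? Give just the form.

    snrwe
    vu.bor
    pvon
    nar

snrwe

snrwe — violates constraint (ii): syllable 1 onset /snrw/ has 4 consonants (> 3) → phonotactically illegal
vu.bor — σ1 onset /v/, coda /∅/ ok; σ2 onset /b/, coda /r/ ok → phonotactically legal
pvon — σ1 onset /pv/ (1→2 rises), coda /n/ ok → phonotactically legal
nar — σ1 onset /n/, coda /r/ ok → phonotactically legal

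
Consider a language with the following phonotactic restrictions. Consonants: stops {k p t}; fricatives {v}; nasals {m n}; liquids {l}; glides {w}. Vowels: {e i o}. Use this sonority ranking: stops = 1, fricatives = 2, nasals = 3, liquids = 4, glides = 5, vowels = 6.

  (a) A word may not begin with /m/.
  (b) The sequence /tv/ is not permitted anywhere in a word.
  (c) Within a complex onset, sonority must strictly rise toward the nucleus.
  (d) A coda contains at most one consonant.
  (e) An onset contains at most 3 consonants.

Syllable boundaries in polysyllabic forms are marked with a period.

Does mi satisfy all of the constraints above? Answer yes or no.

mi — violates constraint (a): word begins with /m/ → ill-formed

no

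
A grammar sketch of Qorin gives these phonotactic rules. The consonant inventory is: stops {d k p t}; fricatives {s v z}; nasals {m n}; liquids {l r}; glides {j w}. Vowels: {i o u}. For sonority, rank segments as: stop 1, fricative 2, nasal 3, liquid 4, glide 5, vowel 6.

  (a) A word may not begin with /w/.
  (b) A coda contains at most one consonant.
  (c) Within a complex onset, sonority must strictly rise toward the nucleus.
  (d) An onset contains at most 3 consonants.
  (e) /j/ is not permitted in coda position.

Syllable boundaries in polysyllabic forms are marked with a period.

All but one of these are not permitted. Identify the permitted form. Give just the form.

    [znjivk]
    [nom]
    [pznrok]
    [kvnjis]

[nom]

[znjivk] — violates constraint (b): syllable 1 coda /vk/ has 2 consonants (> 1) → not permitted
[nom] — σ1 onset /n/, coda /m/ ok → permitted
[pznrok] — violates constraint (d): syllable 1 onset /pznr/ has 4 consonants (> 3) → not permitted
[kvnjis] — violates constraint (d): syllable 1 onset /kvnj/ has 4 consonants (> 3) → not permitted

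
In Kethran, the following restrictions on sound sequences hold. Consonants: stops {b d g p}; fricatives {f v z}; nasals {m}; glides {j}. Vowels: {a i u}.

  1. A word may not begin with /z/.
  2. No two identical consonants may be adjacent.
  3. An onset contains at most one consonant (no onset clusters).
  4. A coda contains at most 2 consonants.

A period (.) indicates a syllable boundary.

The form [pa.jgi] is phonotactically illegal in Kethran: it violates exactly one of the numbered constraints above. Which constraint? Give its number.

3

[pa.jgi]: syllable 2 onset /jg/ has 2 consonants (> 1).
This is a violation of constraint 3: "An onset contains at most one consonant (no onset clusters)."
The remaining constraints (1, 2, 4) are satisfied.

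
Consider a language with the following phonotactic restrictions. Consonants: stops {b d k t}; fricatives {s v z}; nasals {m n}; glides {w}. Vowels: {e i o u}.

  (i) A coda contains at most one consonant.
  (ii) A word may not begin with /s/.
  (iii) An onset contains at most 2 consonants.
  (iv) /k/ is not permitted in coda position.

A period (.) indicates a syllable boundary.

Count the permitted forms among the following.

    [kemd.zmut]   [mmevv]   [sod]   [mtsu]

[kemd.zmut] — violates constraint (i): syllable 1 coda /md/ has 2 consonants (> 1) → not permitted
[mmevv] — violates constraint (i): syllable 1 coda /vv/ has 2 consonants (> 1) → not permitted
[sod] — violates constraint (ii): word begins with /s/ → not permitted
[mtsu] — violates constraint (iii): syllable 1 onset /mts/ has 3 consonants (> 2) → not permitted
No form is permitted → 0.

0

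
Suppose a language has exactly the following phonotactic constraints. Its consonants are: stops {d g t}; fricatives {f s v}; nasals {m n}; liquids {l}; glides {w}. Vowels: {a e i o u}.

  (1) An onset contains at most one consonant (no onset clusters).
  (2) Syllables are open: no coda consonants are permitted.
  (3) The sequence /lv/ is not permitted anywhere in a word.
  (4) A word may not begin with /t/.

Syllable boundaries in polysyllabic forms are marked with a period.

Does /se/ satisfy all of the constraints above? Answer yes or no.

/se/ — σ1 onset /s/, coda /∅/ ok → licit

yes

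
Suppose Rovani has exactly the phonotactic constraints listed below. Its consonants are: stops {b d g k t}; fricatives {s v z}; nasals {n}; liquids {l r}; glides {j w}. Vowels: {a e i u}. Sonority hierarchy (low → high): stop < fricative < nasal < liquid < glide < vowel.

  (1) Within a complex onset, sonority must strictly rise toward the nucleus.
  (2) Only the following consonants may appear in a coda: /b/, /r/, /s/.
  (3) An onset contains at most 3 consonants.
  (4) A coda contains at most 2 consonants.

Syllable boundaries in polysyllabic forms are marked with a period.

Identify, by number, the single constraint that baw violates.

baw: syllable 1 coda contains /w/, which is not a licensed coda consonant.
This is a violation of constraint 2: "Only the following consonants may appear in a coda: /b/, /r/, /s/."
The remaining constraints (1, 3, 4) are satisfied.

2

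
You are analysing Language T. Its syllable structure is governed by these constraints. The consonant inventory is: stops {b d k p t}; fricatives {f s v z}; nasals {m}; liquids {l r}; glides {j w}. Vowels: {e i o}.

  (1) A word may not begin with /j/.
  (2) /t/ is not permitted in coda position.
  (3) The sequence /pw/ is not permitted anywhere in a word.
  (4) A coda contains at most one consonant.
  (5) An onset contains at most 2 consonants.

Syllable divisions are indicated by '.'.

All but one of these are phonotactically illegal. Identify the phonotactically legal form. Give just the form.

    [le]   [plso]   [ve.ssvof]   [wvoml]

[le]

[le] — σ1 onset /l/, coda /∅/ ok → phonotactically legal
[plso] — violates constraint 5: syllable 1 onset /pls/ has 3 consonants (> 2) → phonotactically illegal
[ve.ssvof] — violates constraint 5: syllable 2 onset /ssv/ has 3 consonants (> 2) → phonotactically illegal
[wvoml] — violates constraint 4: syllable 1 coda /ml/ has 2 consonants (> 1) → phonotactically illegal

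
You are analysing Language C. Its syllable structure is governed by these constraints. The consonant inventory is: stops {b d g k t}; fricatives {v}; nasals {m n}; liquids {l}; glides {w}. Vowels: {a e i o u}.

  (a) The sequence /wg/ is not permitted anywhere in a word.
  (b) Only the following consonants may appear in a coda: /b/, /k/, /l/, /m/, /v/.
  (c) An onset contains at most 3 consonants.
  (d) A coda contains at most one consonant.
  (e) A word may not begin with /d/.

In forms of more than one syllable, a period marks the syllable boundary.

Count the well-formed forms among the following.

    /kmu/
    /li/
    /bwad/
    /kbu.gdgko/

2

/kmu/ — σ1 onset /km/ (2C), coda /∅/ ok → well-formed
/li/ — σ1 onset /l/, coda /∅/ ok → well-formed
/bwad/ — violates constraint (b): syllable 1 coda contains /d/, which is not a licensed coda consonant → ill-formed
/kbu.gdgko/ — violates constraint (c): syllable 2 onset /gdgk/ has 4 consonants (> 3) → ill-formed
Well-formed: /kmu/, /li/ → 2.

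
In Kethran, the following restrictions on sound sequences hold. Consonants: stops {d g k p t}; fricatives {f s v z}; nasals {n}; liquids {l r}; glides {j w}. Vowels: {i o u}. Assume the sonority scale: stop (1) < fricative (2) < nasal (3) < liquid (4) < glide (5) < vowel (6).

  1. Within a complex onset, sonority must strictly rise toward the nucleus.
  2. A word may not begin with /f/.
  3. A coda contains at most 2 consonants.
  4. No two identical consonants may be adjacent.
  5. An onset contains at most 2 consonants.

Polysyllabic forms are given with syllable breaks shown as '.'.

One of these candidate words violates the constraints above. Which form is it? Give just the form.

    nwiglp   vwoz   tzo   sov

nwiglp — violates constraint 3: syllable 1 coda /glp/ has 3 consonants (> 2) → illicit
vwoz — σ1 onset /vw/ (2→5 rises), coda /z/ ok → licit
tzo — σ1 onset /tz/ (1→2 rises), coda /∅/ ok → licit
sov — σ1 onset /s/, coda /v/ ok → licit

nwiglp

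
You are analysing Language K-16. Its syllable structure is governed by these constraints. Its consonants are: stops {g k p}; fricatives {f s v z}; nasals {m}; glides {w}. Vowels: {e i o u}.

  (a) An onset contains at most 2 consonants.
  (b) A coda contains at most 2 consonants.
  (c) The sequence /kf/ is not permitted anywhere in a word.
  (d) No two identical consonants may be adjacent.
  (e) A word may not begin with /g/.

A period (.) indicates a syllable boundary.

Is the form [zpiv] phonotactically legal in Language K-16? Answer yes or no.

yes

[zpiv] — σ1 onset /zp/ (2C), coda /v/ ok → phonotactically legal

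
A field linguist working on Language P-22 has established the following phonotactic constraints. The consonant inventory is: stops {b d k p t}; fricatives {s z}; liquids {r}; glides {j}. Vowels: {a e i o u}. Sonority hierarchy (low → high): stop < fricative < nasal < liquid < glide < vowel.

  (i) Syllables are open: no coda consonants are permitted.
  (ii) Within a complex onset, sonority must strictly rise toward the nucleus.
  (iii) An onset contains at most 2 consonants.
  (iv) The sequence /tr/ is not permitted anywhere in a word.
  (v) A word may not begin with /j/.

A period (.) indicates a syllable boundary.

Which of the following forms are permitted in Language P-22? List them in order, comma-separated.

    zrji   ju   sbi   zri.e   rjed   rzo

zrji — violates constraint (iii): syllable 1 onset /zrj/ has 3 consonants (> 2) → not permitted
ju — violates constraint (v): word begins with /j/ → not permitted
sbi — violates constraint (ii): syllable 1 onset /sb/: /s/ (fricative, 2) → /b/ (stop, 1) does not rise → not permitted
zri.e — σ1 onset /zr/ (2→4 rises), coda /∅/ ok; σ2 onset /∅/, coda /∅/ ok → permitted
rjed — violates constraint (i): syllable 1 coda /d/ has 1 consonant (> 0) → not permitted
rzo — violates constraint (ii): syllable 1 onset /rz/: /r/ (liquid, 4) → /z/ (fricative, 2) does not rise → not permitted

zri.e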